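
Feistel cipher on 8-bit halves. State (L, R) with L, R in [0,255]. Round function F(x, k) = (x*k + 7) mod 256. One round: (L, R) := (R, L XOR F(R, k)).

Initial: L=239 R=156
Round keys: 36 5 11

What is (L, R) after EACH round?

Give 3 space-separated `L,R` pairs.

Round 1 (k=36): L=156 R=24
Round 2 (k=5): L=24 R=227
Round 3 (k=11): L=227 R=208

Answer: 156,24 24,227 227,208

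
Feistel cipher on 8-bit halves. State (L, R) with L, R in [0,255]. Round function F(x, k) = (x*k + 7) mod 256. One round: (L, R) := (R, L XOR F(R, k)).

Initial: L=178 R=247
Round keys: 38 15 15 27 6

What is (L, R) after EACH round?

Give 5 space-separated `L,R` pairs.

Round 1 (k=38): L=247 R=3
Round 2 (k=15): L=3 R=195
Round 3 (k=15): L=195 R=119
Round 4 (k=27): L=119 R=87
Round 5 (k=6): L=87 R=102

Answer: 247,3 3,195 195,119 119,87 87,102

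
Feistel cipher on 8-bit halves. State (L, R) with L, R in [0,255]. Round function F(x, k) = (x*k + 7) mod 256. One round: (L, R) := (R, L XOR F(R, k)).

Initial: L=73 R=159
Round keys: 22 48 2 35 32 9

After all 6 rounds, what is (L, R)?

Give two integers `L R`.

Answer: 72 195

Derivation:
Round 1 (k=22): L=159 R=248
Round 2 (k=48): L=248 R=24
Round 3 (k=2): L=24 R=207
Round 4 (k=35): L=207 R=76
Round 5 (k=32): L=76 R=72
Round 6 (k=9): L=72 R=195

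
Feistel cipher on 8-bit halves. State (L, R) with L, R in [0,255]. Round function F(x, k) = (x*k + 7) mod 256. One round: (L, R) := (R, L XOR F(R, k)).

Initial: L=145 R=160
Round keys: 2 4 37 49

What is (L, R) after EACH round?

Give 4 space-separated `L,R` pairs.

Round 1 (k=2): L=160 R=214
Round 2 (k=4): L=214 R=255
Round 3 (k=37): L=255 R=52
Round 4 (k=49): L=52 R=4

Answer: 160,214 214,255 255,52 52,4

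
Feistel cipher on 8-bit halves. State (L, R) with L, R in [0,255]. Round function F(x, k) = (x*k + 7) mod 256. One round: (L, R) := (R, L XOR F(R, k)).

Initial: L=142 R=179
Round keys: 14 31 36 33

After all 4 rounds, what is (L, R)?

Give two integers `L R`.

Round 1 (k=14): L=179 R=95
Round 2 (k=31): L=95 R=59
Round 3 (k=36): L=59 R=12
Round 4 (k=33): L=12 R=168

Answer: 12 168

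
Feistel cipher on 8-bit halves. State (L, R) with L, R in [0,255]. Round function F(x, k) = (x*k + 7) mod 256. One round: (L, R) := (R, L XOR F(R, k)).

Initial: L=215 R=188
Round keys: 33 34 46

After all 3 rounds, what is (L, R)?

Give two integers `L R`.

Answer: 19 229

Derivation:
Round 1 (k=33): L=188 R=148
Round 2 (k=34): L=148 R=19
Round 3 (k=46): L=19 R=229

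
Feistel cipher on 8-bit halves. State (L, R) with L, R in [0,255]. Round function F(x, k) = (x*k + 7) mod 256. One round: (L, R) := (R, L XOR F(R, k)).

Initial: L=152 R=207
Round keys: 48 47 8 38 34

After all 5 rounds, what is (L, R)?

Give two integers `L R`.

Round 1 (k=48): L=207 R=79
Round 2 (k=47): L=79 R=71
Round 3 (k=8): L=71 R=112
Round 4 (k=38): L=112 R=224
Round 5 (k=34): L=224 R=183

Answer: 224 183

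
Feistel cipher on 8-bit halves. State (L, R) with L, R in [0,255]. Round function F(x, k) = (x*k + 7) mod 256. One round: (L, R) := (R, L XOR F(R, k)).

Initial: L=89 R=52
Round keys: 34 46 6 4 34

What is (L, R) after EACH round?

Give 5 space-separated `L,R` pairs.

Round 1 (k=34): L=52 R=182
Round 2 (k=46): L=182 R=143
Round 3 (k=6): L=143 R=215
Round 4 (k=4): L=215 R=236
Round 5 (k=34): L=236 R=136

Answer: 52,182 182,143 143,215 215,236 236,136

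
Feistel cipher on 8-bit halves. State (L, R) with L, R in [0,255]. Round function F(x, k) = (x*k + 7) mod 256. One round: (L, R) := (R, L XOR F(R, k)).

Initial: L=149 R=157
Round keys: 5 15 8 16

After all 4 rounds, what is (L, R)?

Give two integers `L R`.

Answer: 50 240

Derivation:
Round 1 (k=5): L=157 R=141
Round 2 (k=15): L=141 R=215
Round 3 (k=8): L=215 R=50
Round 4 (k=16): L=50 R=240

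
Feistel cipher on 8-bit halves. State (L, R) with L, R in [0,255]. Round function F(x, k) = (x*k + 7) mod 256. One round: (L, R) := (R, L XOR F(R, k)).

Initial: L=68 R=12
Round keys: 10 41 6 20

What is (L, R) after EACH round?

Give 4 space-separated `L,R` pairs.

Answer: 12,59 59,118 118,240 240,177

Derivation:
Round 1 (k=10): L=12 R=59
Round 2 (k=41): L=59 R=118
Round 3 (k=6): L=118 R=240
Round 4 (k=20): L=240 R=177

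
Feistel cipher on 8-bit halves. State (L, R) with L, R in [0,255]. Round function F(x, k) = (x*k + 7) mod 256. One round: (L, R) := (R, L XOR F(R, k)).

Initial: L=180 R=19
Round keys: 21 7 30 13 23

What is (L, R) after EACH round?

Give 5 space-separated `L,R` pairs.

Round 1 (k=21): L=19 R=34
Round 2 (k=7): L=34 R=230
Round 3 (k=30): L=230 R=217
Round 4 (k=13): L=217 R=234
Round 5 (k=23): L=234 R=212

Answer: 19,34 34,230 230,217 217,234 234,212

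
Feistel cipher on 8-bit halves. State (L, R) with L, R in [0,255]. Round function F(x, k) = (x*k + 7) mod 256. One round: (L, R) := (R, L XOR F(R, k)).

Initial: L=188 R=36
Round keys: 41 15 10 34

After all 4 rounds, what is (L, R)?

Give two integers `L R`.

Round 1 (k=41): L=36 R=119
Round 2 (k=15): L=119 R=36
Round 3 (k=10): L=36 R=24
Round 4 (k=34): L=24 R=19

Answer: 24 19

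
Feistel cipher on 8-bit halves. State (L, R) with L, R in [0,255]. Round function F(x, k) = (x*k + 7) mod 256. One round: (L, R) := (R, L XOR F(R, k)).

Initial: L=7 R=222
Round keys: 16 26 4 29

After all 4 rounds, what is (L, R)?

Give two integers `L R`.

Round 1 (k=16): L=222 R=224
Round 2 (k=26): L=224 R=25
Round 3 (k=4): L=25 R=139
Round 4 (k=29): L=139 R=223

Answer: 139 223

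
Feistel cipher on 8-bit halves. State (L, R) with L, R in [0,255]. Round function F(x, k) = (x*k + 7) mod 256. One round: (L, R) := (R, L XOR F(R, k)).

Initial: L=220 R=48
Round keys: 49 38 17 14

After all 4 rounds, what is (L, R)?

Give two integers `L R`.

Answer: 155 88

Derivation:
Round 1 (k=49): L=48 R=235
Round 2 (k=38): L=235 R=217
Round 3 (k=17): L=217 R=155
Round 4 (k=14): L=155 R=88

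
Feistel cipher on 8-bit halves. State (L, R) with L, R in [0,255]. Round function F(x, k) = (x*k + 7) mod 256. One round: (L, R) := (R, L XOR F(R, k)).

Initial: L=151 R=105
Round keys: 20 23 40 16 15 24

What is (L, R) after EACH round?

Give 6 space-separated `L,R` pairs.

Round 1 (k=20): L=105 R=172
Round 2 (k=23): L=172 R=18
Round 3 (k=40): L=18 R=123
Round 4 (k=16): L=123 R=165
Round 5 (k=15): L=165 R=201
Round 6 (k=24): L=201 R=122

Answer: 105,172 172,18 18,123 123,165 165,201 201,122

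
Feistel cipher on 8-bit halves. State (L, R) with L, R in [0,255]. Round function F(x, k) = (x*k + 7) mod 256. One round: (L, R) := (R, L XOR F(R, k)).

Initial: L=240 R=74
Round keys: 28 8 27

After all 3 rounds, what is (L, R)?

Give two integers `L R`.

Round 1 (k=28): L=74 R=239
Round 2 (k=8): L=239 R=53
Round 3 (k=27): L=53 R=113

Answer: 53 113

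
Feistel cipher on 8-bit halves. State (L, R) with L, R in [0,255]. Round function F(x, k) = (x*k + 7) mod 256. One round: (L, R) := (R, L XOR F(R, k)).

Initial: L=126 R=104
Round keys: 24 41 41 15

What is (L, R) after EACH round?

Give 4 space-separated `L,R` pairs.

Round 1 (k=24): L=104 R=185
Round 2 (k=41): L=185 R=192
Round 3 (k=41): L=192 R=126
Round 4 (k=15): L=126 R=169

Answer: 104,185 185,192 192,126 126,169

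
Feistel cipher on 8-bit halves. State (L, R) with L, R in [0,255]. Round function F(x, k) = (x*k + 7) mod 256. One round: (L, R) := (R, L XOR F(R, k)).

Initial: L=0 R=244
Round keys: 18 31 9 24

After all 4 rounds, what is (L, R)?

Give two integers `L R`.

Answer: 156 235

Derivation:
Round 1 (k=18): L=244 R=47
Round 2 (k=31): L=47 R=76
Round 3 (k=9): L=76 R=156
Round 4 (k=24): L=156 R=235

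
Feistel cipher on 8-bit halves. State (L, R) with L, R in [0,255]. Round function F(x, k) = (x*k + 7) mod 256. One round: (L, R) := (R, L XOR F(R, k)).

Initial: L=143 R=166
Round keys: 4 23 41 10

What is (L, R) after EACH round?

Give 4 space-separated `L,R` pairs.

Answer: 166,16 16,209 209,144 144,118

Derivation:
Round 1 (k=4): L=166 R=16
Round 2 (k=23): L=16 R=209
Round 3 (k=41): L=209 R=144
Round 4 (k=10): L=144 R=118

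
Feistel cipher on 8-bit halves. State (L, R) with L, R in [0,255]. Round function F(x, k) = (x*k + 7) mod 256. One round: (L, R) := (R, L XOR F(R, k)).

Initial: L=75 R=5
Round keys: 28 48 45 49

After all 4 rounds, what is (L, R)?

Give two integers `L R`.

Answer: 57 114

Derivation:
Round 1 (k=28): L=5 R=216
Round 2 (k=48): L=216 R=130
Round 3 (k=45): L=130 R=57
Round 4 (k=49): L=57 R=114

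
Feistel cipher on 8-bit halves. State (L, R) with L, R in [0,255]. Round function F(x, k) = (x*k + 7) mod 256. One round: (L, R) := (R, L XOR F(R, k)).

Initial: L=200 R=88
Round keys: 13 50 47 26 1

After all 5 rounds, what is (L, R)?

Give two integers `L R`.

Answer: 132 230

Derivation:
Round 1 (k=13): L=88 R=183
Round 2 (k=50): L=183 R=157
Round 3 (k=47): L=157 R=109
Round 4 (k=26): L=109 R=132
Round 5 (k=1): L=132 R=230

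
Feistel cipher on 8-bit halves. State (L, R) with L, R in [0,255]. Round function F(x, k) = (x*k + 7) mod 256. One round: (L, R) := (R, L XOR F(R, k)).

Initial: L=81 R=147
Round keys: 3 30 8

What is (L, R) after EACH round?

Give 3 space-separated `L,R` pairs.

Round 1 (k=3): L=147 R=145
Round 2 (k=30): L=145 R=150
Round 3 (k=8): L=150 R=38

Answer: 147,145 145,150 150,38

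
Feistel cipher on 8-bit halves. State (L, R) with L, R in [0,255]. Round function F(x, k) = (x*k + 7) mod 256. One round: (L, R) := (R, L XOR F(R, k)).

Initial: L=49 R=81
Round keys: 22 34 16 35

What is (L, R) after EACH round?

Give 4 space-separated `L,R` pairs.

Answer: 81,204 204,78 78,43 43,166

Derivation:
Round 1 (k=22): L=81 R=204
Round 2 (k=34): L=204 R=78
Round 3 (k=16): L=78 R=43
Round 4 (k=35): L=43 R=166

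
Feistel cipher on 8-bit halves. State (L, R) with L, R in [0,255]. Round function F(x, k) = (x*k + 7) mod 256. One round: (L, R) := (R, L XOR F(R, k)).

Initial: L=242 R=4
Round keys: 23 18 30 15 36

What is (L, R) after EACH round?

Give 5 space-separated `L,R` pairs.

Answer: 4,145 145,61 61,188 188,54 54,35

Derivation:
Round 1 (k=23): L=4 R=145
Round 2 (k=18): L=145 R=61
Round 3 (k=30): L=61 R=188
Round 4 (k=15): L=188 R=54
Round 5 (k=36): L=54 R=35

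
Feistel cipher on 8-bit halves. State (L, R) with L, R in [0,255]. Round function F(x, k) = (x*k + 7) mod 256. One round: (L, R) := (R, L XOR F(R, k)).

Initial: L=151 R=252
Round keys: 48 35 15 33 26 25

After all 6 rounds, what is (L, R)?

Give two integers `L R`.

Answer: 43 50

Derivation:
Round 1 (k=48): L=252 R=208
Round 2 (k=35): L=208 R=139
Round 3 (k=15): L=139 R=252
Round 4 (k=33): L=252 R=8
Round 5 (k=26): L=8 R=43
Round 6 (k=25): L=43 R=50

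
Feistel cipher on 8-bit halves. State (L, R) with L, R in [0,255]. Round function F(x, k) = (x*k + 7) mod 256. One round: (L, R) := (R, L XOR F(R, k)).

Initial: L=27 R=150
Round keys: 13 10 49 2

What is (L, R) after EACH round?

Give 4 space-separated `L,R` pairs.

Answer: 150,190 190,229 229,98 98,46

Derivation:
Round 1 (k=13): L=150 R=190
Round 2 (k=10): L=190 R=229
Round 3 (k=49): L=229 R=98
Round 4 (k=2): L=98 R=46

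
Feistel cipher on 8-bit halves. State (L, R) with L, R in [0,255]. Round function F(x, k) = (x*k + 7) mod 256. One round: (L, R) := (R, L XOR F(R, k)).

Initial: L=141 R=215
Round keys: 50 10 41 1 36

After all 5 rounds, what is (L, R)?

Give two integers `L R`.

Answer: 150 16

Derivation:
Round 1 (k=50): L=215 R=136
Round 2 (k=10): L=136 R=128
Round 3 (k=41): L=128 R=15
Round 4 (k=1): L=15 R=150
Round 5 (k=36): L=150 R=16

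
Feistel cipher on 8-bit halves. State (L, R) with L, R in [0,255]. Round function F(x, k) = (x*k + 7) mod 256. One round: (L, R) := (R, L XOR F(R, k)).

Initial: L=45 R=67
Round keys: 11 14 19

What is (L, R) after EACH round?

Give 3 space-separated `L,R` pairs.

Round 1 (k=11): L=67 R=197
Round 2 (k=14): L=197 R=142
Round 3 (k=19): L=142 R=84

Answer: 67,197 197,142 142,84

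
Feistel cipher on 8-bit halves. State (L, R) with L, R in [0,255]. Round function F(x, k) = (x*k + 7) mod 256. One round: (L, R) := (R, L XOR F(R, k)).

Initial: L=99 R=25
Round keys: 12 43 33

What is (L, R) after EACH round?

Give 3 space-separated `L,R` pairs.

Answer: 25,80 80,110 110,101

Derivation:
Round 1 (k=12): L=25 R=80
Round 2 (k=43): L=80 R=110
Round 3 (k=33): L=110 R=101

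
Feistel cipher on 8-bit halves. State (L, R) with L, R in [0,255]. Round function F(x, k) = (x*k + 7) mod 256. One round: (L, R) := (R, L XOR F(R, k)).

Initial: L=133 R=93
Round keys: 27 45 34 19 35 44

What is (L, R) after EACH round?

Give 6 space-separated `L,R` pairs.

Answer: 93,83 83,195 195,190 190,226 226,83 83,169

Derivation:
Round 1 (k=27): L=93 R=83
Round 2 (k=45): L=83 R=195
Round 3 (k=34): L=195 R=190
Round 4 (k=19): L=190 R=226
Round 5 (k=35): L=226 R=83
Round 6 (k=44): L=83 R=169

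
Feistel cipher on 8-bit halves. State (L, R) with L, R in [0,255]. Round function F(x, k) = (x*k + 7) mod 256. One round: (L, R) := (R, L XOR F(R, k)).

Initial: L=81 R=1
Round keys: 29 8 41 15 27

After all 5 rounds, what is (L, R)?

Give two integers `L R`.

Round 1 (k=29): L=1 R=117
Round 2 (k=8): L=117 R=174
Round 3 (k=41): L=174 R=144
Round 4 (k=15): L=144 R=217
Round 5 (k=27): L=217 R=122

Answer: 217 122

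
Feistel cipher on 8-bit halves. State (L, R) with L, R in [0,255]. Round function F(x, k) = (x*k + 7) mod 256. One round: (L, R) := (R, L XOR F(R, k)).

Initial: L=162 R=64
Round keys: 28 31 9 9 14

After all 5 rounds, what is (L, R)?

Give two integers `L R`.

Round 1 (k=28): L=64 R=165
Round 2 (k=31): L=165 R=66
Round 3 (k=9): L=66 R=252
Round 4 (k=9): L=252 R=161
Round 5 (k=14): L=161 R=41

Answer: 161 41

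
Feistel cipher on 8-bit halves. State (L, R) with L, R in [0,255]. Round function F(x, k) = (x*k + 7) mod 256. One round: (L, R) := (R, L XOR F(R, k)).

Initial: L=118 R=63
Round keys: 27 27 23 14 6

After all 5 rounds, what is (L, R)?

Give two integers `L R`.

Answer: 147 158

Derivation:
Round 1 (k=27): L=63 R=218
Round 2 (k=27): L=218 R=58
Round 3 (k=23): L=58 R=231
Round 4 (k=14): L=231 R=147
Round 5 (k=6): L=147 R=158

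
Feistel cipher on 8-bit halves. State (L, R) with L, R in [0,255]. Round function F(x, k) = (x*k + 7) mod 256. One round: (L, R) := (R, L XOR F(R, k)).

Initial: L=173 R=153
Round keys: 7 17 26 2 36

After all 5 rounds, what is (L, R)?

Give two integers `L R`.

Answer: 72 25

Derivation:
Round 1 (k=7): L=153 R=155
Round 2 (k=17): L=155 R=203
Round 3 (k=26): L=203 R=62
Round 4 (k=2): L=62 R=72
Round 5 (k=36): L=72 R=25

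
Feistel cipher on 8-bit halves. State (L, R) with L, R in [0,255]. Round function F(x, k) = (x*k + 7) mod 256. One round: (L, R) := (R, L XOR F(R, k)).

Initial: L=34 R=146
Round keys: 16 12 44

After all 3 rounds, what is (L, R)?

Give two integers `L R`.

Answer: 209 246

Derivation:
Round 1 (k=16): L=146 R=5
Round 2 (k=12): L=5 R=209
Round 3 (k=44): L=209 R=246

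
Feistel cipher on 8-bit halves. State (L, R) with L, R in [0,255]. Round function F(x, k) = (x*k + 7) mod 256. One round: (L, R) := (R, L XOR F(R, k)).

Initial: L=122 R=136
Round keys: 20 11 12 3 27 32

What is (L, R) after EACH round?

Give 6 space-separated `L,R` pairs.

Answer: 136,221 221,14 14,114 114,83 83,186 186,20

Derivation:
Round 1 (k=20): L=136 R=221
Round 2 (k=11): L=221 R=14
Round 3 (k=12): L=14 R=114
Round 4 (k=3): L=114 R=83
Round 5 (k=27): L=83 R=186
Round 6 (k=32): L=186 R=20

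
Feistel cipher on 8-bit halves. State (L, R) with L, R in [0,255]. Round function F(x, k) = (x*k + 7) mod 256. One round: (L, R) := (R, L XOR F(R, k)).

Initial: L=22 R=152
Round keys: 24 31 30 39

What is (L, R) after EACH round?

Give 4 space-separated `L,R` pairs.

Answer: 152,81 81,78 78,122 122,211

Derivation:
Round 1 (k=24): L=152 R=81
Round 2 (k=31): L=81 R=78
Round 3 (k=30): L=78 R=122
Round 4 (k=39): L=122 R=211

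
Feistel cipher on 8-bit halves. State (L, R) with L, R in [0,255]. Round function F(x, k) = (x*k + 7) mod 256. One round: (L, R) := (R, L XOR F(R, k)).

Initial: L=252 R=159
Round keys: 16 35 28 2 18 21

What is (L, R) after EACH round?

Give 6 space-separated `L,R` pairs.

Round 1 (k=16): L=159 R=11
Round 2 (k=35): L=11 R=23
Round 3 (k=28): L=23 R=128
Round 4 (k=2): L=128 R=16
Round 5 (k=18): L=16 R=167
Round 6 (k=21): L=167 R=170

Answer: 159,11 11,23 23,128 128,16 16,167 167,170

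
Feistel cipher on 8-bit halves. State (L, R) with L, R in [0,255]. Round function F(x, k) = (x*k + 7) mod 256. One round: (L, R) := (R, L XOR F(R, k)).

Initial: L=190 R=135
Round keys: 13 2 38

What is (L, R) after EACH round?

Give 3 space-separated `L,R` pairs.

Round 1 (k=13): L=135 R=92
Round 2 (k=2): L=92 R=56
Round 3 (k=38): L=56 R=11

Answer: 135,92 92,56 56,11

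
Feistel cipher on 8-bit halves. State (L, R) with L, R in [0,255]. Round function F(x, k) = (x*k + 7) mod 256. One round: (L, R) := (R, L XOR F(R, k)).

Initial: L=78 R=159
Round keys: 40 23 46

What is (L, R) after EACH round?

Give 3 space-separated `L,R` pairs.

Round 1 (k=40): L=159 R=145
Round 2 (k=23): L=145 R=145
Round 3 (k=46): L=145 R=132

Answer: 159,145 145,145 145,132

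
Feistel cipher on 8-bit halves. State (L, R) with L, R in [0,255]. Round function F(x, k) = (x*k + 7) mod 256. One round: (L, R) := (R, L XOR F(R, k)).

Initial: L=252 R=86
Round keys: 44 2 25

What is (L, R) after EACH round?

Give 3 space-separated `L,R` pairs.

Round 1 (k=44): L=86 R=51
Round 2 (k=2): L=51 R=59
Round 3 (k=25): L=59 R=249

Answer: 86,51 51,59 59,249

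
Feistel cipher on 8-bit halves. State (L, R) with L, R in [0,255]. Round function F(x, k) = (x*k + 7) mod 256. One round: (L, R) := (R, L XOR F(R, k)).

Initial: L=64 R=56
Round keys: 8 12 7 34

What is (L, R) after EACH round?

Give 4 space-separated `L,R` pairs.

Answer: 56,135 135,99 99,59 59,190

Derivation:
Round 1 (k=8): L=56 R=135
Round 2 (k=12): L=135 R=99
Round 3 (k=7): L=99 R=59
Round 4 (k=34): L=59 R=190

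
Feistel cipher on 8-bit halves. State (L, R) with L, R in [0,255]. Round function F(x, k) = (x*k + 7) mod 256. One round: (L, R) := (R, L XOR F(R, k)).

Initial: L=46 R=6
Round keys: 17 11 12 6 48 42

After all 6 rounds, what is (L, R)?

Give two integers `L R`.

Round 1 (k=17): L=6 R=67
Round 2 (k=11): L=67 R=238
Round 3 (k=12): L=238 R=108
Round 4 (k=6): L=108 R=97
Round 5 (k=48): L=97 R=91
Round 6 (k=42): L=91 R=148

Answer: 91 148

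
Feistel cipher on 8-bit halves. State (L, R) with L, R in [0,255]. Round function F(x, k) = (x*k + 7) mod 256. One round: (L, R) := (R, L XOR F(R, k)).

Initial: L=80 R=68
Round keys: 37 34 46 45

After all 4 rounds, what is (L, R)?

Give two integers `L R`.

Answer: 206 4

Derivation:
Round 1 (k=37): L=68 R=139
Round 2 (k=34): L=139 R=57
Round 3 (k=46): L=57 R=206
Round 4 (k=45): L=206 R=4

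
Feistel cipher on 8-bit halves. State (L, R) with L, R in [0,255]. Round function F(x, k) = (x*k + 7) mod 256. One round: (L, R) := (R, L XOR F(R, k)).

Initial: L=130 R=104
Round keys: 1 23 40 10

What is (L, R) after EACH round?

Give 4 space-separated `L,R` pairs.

Round 1 (k=1): L=104 R=237
Round 2 (k=23): L=237 R=58
Round 3 (k=40): L=58 R=250
Round 4 (k=10): L=250 R=241

Answer: 104,237 237,58 58,250 250,241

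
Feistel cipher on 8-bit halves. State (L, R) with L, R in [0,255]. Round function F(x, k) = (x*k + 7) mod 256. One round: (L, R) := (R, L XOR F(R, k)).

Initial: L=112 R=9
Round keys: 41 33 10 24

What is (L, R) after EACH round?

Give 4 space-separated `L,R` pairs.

Round 1 (k=41): L=9 R=8
Round 2 (k=33): L=8 R=6
Round 3 (k=10): L=6 R=75
Round 4 (k=24): L=75 R=9

Answer: 9,8 8,6 6,75 75,9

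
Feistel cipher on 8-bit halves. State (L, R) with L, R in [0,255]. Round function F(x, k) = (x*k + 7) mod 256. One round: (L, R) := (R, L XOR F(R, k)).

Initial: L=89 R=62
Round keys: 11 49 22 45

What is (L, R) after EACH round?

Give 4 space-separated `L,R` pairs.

Answer: 62,232 232,81 81,21 21,233

Derivation:
Round 1 (k=11): L=62 R=232
Round 2 (k=49): L=232 R=81
Round 3 (k=22): L=81 R=21
Round 4 (k=45): L=21 R=233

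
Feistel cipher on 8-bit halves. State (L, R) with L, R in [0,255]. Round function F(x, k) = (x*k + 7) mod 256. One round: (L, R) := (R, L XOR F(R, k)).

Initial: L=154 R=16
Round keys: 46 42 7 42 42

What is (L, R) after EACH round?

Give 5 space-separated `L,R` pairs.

Round 1 (k=46): L=16 R=125
Round 2 (k=42): L=125 R=153
Round 3 (k=7): L=153 R=75
Round 4 (k=42): L=75 R=204
Round 5 (k=42): L=204 R=52

Answer: 16,125 125,153 153,75 75,204 204,52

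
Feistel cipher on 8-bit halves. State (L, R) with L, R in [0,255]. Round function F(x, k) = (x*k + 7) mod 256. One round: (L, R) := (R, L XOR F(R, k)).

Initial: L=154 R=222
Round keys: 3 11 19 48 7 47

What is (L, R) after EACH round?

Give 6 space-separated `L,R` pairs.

Answer: 222,59 59,78 78,234 234,169 169,76 76,82

Derivation:
Round 1 (k=3): L=222 R=59
Round 2 (k=11): L=59 R=78
Round 3 (k=19): L=78 R=234
Round 4 (k=48): L=234 R=169
Round 5 (k=7): L=169 R=76
Round 6 (k=47): L=76 R=82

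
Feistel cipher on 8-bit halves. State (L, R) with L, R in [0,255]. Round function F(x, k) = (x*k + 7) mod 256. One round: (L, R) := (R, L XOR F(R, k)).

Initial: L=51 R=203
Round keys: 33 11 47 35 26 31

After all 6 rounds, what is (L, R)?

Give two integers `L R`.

Answer: 166 124

Derivation:
Round 1 (k=33): L=203 R=1
Round 2 (k=11): L=1 R=217
Round 3 (k=47): L=217 R=223
Round 4 (k=35): L=223 R=93
Round 5 (k=26): L=93 R=166
Round 6 (k=31): L=166 R=124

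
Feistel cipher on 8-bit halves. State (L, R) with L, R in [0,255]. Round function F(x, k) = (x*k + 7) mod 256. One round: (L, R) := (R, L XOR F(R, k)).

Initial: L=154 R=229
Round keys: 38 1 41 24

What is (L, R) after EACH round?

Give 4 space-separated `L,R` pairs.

Answer: 229,159 159,67 67,93 93,252

Derivation:
Round 1 (k=38): L=229 R=159
Round 2 (k=1): L=159 R=67
Round 3 (k=41): L=67 R=93
Round 4 (k=24): L=93 R=252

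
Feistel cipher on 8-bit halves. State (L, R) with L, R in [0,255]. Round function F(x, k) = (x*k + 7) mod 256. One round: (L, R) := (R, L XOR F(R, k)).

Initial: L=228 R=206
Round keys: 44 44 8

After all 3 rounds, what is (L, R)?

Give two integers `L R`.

Answer: 37 164

Derivation:
Round 1 (k=44): L=206 R=139
Round 2 (k=44): L=139 R=37
Round 3 (k=8): L=37 R=164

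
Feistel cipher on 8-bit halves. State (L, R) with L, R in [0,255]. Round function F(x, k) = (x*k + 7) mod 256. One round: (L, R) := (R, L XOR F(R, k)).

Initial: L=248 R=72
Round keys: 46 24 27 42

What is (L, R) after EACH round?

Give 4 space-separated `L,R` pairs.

Round 1 (k=46): L=72 R=15
Round 2 (k=24): L=15 R=39
Round 3 (k=27): L=39 R=43
Round 4 (k=42): L=43 R=50

Answer: 72,15 15,39 39,43 43,50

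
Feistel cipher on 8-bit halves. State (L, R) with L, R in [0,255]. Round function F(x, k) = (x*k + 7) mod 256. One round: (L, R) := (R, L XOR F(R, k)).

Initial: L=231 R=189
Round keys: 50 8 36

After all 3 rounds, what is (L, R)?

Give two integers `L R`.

Answer: 10 121

Derivation:
Round 1 (k=50): L=189 R=22
Round 2 (k=8): L=22 R=10
Round 3 (k=36): L=10 R=121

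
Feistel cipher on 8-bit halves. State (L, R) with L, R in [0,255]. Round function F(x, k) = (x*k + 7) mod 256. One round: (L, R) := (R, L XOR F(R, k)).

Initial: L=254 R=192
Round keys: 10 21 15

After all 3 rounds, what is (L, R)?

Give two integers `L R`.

Answer: 52 106

Derivation:
Round 1 (k=10): L=192 R=121
Round 2 (k=21): L=121 R=52
Round 3 (k=15): L=52 R=106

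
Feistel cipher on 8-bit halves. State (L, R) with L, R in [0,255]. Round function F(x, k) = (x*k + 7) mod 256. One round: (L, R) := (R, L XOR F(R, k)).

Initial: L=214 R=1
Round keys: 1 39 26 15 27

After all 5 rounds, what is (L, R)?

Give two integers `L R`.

Answer: 182 16

Derivation:
Round 1 (k=1): L=1 R=222
Round 2 (k=39): L=222 R=216
Round 3 (k=26): L=216 R=41
Round 4 (k=15): L=41 R=182
Round 5 (k=27): L=182 R=16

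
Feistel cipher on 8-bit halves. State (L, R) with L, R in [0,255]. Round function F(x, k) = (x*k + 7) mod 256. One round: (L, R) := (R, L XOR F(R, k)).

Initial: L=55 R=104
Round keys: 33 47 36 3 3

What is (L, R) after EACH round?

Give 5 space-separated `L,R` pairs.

Answer: 104,88 88,71 71,91 91,95 95,127

Derivation:
Round 1 (k=33): L=104 R=88
Round 2 (k=47): L=88 R=71
Round 3 (k=36): L=71 R=91
Round 4 (k=3): L=91 R=95
Round 5 (k=3): L=95 R=127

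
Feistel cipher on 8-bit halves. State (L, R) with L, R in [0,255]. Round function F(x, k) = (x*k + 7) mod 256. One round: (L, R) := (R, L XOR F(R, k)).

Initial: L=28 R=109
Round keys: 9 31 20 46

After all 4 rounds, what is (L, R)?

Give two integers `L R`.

Round 1 (k=9): L=109 R=192
Round 2 (k=31): L=192 R=42
Round 3 (k=20): L=42 R=143
Round 4 (k=46): L=143 R=147

Answer: 143 147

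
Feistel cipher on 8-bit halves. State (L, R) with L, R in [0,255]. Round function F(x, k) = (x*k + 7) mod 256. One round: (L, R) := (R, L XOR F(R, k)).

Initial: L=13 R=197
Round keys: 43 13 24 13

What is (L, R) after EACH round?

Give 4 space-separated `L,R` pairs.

Answer: 197,19 19,59 59,156 156,200

Derivation:
Round 1 (k=43): L=197 R=19
Round 2 (k=13): L=19 R=59
Round 3 (k=24): L=59 R=156
Round 4 (k=13): L=156 R=200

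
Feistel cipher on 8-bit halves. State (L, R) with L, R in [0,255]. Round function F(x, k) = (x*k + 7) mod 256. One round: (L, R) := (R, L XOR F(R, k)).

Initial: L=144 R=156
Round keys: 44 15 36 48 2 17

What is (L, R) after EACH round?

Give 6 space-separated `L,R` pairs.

Round 1 (k=44): L=156 R=71
Round 2 (k=15): L=71 R=172
Round 3 (k=36): L=172 R=112
Round 4 (k=48): L=112 R=171
Round 5 (k=2): L=171 R=45
Round 6 (k=17): L=45 R=175

Answer: 156,71 71,172 172,112 112,171 171,45 45,175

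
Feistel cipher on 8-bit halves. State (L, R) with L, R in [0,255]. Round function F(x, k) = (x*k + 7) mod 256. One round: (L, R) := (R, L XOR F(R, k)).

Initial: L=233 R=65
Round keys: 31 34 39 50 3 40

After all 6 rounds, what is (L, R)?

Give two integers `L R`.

Round 1 (k=31): L=65 R=15
Round 2 (k=34): L=15 R=68
Round 3 (k=39): L=68 R=108
Round 4 (k=50): L=108 R=91
Round 5 (k=3): L=91 R=116
Round 6 (k=40): L=116 R=124

Answer: 116 124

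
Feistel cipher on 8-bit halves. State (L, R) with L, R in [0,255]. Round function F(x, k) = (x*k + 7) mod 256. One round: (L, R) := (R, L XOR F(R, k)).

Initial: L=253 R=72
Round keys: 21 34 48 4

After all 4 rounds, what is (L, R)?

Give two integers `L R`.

Round 1 (k=21): L=72 R=18
Round 2 (k=34): L=18 R=35
Round 3 (k=48): L=35 R=133
Round 4 (k=4): L=133 R=56

Answer: 133 56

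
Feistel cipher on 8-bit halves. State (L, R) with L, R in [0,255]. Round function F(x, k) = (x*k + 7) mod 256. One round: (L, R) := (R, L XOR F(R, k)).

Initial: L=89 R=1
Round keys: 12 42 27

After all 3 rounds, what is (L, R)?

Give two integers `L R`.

Round 1 (k=12): L=1 R=74
Round 2 (k=42): L=74 R=42
Round 3 (k=27): L=42 R=63

Answer: 42 63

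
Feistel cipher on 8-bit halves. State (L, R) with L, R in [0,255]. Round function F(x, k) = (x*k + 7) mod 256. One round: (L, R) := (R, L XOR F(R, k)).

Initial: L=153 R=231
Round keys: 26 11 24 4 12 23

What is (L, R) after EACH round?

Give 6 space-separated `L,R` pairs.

Round 1 (k=26): L=231 R=228
Round 2 (k=11): L=228 R=52
Round 3 (k=24): L=52 R=3
Round 4 (k=4): L=3 R=39
Round 5 (k=12): L=39 R=216
Round 6 (k=23): L=216 R=72

Answer: 231,228 228,52 52,3 3,39 39,216 216,72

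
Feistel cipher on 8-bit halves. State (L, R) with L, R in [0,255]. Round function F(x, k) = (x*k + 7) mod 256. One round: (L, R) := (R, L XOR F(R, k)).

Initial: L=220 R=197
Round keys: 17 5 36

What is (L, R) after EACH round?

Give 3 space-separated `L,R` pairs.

Round 1 (k=17): L=197 R=192
Round 2 (k=5): L=192 R=2
Round 3 (k=36): L=2 R=143

Answer: 197,192 192,2 2,143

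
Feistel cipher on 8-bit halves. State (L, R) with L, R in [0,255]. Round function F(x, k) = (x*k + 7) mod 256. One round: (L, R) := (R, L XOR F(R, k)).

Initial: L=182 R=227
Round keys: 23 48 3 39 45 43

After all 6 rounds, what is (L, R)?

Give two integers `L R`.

Answer: 72 189

Derivation:
Round 1 (k=23): L=227 R=218
Round 2 (k=48): L=218 R=4
Round 3 (k=3): L=4 R=201
Round 4 (k=39): L=201 R=162
Round 5 (k=45): L=162 R=72
Round 6 (k=43): L=72 R=189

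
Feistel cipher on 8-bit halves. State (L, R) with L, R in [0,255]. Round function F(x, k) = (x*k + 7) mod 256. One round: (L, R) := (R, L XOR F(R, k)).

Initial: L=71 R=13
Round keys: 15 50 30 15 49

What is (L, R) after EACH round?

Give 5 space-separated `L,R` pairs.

Answer: 13,141 141,156 156,194 194,249 249,114

Derivation:
Round 1 (k=15): L=13 R=141
Round 2 (k=50): L=141 R=156
Round 3 (k=30): L=156 R=194
Round 4 (k=15): L=194 R=249
Round 5 (k=49): L=249 R=114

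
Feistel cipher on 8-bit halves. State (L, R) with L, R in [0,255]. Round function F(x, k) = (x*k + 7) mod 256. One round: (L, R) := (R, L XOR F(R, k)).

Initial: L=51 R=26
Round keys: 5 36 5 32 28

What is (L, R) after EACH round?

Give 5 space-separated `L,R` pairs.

Round 1 (k=5): L=26 R=186
Round 2 (k=36): L=186 R=53
Round 3 (k=5): L=53 R=170
Round 4 (k=32): L=170 R=114
Round 5 (k=28): L=114 R=213

Answer: 26,186 186,53 53,170 170,114 114,213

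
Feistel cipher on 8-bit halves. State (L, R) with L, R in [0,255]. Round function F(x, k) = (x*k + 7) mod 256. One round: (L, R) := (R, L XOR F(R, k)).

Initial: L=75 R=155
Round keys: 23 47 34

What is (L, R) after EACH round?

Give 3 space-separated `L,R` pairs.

Answer: 155,191 191,131 131,210

Derivation:
Round 1 (k=23): L=155 R=191
Round 2 (k=47): L=191 R=131
Round 3 (k=34): L=131 R=210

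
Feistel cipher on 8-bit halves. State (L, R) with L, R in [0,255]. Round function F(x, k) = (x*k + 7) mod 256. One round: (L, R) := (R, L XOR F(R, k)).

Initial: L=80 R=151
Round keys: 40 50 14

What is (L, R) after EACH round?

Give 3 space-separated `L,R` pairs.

Answer: 151,207 207,226 226,172

Derivation:
Round 1 (k=40): L=151 R=207
Round 2 (k=50): L=207 R=226
Round 3 (k=14): L=226 R=172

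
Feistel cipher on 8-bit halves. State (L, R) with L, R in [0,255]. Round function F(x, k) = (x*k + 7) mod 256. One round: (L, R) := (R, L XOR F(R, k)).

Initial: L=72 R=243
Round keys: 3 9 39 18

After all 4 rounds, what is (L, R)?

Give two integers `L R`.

Answer: 227 225

Derivation:
Round 1 (k=3): L=243 R=168
Round 2 (k=9): L=168 R=28
Round 3 (k=39): L=28 R=227
Round 4 (k=18): L=227 R=225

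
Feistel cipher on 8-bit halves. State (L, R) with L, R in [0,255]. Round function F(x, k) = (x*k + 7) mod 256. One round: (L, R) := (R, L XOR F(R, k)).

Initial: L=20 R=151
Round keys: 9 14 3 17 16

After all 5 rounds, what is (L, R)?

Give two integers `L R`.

Answer: 204 38

Derivation:
Round 1 (k=9): L=151 R=66
Round 2 (k=14): L=66 R=52
Round 3 (k=3): L=52 R=225
Round 4 (k=17): L=225 R=204
Round 5 (k=16): L=204 R=38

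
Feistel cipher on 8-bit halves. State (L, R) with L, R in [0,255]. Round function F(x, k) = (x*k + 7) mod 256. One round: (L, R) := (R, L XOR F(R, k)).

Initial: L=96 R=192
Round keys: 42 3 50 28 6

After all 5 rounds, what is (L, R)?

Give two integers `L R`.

Answer: 219 241

Derivation:
Round 1 (k=42): L=192 R=231
Round 2 (k=3): L=231 R=124
Round 3 (k=50): L=124 R=216
Round 4 (k=28): L=216 R=219
Round 5 (k=6): L=219 R=241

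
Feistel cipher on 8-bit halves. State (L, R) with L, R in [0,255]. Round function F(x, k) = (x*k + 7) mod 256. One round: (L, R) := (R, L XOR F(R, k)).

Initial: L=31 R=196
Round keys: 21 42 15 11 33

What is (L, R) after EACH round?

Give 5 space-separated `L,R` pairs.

Answer: 196,4 4,107 107,72 72,116 116,179

Derivation:
Round 1 (k=21): L=196 R=4
Round 2 (k=42): L=4 R=107
Round 3 (k=15): L=107 R=72
Round 4 (k=11): L=72 R=116
Round 5 (k=33): L=116 R=179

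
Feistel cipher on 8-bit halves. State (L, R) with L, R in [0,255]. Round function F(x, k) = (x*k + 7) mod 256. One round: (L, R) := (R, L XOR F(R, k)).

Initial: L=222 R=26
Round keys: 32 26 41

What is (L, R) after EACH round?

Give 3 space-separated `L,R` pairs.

Round 1 (k=32): L=26 R=153
Round 2 (k=26): L=153 R=139
Round 3 (k=41): L=139 R=211

Answer: 26,153 153,139 139,211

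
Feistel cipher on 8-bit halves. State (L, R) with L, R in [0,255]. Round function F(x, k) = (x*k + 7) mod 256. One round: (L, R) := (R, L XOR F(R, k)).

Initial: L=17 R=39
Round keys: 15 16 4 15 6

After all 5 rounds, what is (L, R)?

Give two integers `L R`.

Answer: 209 107

Derivation:
Round 1 (k=15): L=39 R=65
Round 2 (k=16): L=65 R=48
Round 3 (k=4): L=48 R=134
Round 4 (k=15): L=134 R=209
Round 5 (k=6): L=209 R=107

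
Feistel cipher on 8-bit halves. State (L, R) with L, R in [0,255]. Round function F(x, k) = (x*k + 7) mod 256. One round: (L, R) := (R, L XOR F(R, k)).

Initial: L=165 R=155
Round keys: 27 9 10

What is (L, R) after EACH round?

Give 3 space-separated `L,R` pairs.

Round 1 (k=27): L=155 R=197
Round 2 (k=9): L=197 R=111
Round 3 (k=10): L=111 R=152

Answer: 155,197 197,111 111,152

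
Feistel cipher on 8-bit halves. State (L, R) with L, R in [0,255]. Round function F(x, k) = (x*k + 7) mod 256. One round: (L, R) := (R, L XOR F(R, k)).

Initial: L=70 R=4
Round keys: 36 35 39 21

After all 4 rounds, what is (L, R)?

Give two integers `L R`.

Round 1 (k=36): L=4 R=209
Round 2 (k=35): L=209 R=158
Round 3 (k=39): L=158 R=200
Round 4 (k=21): L=200 R=241

Answer: 200 241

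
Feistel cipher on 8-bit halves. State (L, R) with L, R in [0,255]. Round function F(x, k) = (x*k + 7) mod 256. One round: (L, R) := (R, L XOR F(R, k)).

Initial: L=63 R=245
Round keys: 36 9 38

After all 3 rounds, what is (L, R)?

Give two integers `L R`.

Round 1 (k=36): L=245 R=68
Round 2 (k=9): L=68 R=158
Round 3 (k=38): L=158 R=63

Answer: 158 63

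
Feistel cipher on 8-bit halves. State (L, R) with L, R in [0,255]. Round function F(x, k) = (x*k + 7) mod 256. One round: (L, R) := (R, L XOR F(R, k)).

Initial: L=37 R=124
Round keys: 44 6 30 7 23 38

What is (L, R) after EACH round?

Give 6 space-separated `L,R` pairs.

Round 1 (k=44): L=124 R=114
Round 2 (k=6): L=114 R=207
Round 3 (k=30): L=207 R=59
Round 4 (k=7): L=59 R=107
Round 5 (k=23): L=107 R=159
Round 6 (k=38): L=159 R=202

Answer: 124,114 114,207 207,59 59,107 107,159 159,202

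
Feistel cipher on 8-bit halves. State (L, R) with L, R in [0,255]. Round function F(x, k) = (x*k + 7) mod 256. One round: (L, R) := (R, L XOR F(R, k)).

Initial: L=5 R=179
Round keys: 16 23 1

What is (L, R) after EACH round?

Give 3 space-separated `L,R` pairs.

Round 1 (k=16): L=179 R=50
Round 2 (k=23): L=50 R=54
Round 3 (k=1): L=54 R=15

Answer: 179,50 50,54 54,15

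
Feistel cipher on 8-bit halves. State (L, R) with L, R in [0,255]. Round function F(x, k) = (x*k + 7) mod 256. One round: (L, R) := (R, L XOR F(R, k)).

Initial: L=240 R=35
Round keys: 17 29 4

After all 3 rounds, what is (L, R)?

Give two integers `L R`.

Round 1 (k=17): L=35 R=170
Round 2 (k=29): L=170 R=106
Round 3 (k=4): L=106 R=5

Answer: 106 5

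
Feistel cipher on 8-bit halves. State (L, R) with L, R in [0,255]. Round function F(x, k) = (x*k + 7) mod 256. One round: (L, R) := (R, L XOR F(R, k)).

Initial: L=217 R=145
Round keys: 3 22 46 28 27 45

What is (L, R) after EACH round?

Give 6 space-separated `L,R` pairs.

Round 1 (k=3): L=145 R=99
Round 2 (k=22): L=99 R=24
Round 3 (k=46): L=24 R=52
Round 4 (k=28): L=52 R=175
Round 5 (k=27): L=175 R=72
Round 6 (k=45): L=72 R=0

Answer: 145,99 99,24 24,52 52,175 175,72 72,0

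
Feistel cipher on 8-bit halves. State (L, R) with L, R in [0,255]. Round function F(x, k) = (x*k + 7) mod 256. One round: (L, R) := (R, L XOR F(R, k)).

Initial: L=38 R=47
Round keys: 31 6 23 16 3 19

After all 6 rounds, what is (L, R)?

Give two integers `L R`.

Answer: 29 109

Derivation:
Round 1 (k=31): L=47 R=158
Round 2 (k=6): L=158 R=148
Round 3 (k=23): L=148 R=205
Round 4 (k=16): L=205 R=67
Round 5 (k=3): L=67 R=29
Round 6 (k=19): L=29 R=109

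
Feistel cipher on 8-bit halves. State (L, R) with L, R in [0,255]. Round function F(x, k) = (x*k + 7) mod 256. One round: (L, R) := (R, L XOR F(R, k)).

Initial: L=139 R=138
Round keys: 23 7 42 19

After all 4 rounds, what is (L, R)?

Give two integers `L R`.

Round 1 (k=23): L=138 R=230
Round 2 (k=7): L=230 R=219
Round 3 (k=42): L=219 R=19
Round 4 (k=19): L=19 R=171

Answer: 19 171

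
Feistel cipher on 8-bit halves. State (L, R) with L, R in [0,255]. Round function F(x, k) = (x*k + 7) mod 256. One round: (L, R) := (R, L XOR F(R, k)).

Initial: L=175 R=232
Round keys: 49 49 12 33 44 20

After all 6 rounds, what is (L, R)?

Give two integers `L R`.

Answer: 184 42

Derivation:
Round 1 (k=49): L=232 R=192
Round 2 (k=49): L=192 R=47
Round 3 (k=12): L=47 R=251
Round 4 (k=33): L=251 R=77
Round 5 (k=44): L=77 R=184
Round 6 (k=20): L=184 R=42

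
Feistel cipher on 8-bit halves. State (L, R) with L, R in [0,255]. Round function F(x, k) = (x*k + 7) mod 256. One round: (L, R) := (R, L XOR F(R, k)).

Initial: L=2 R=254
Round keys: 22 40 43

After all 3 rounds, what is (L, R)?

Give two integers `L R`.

Round 1 (k=22): L=254 R=217
Round 2 (k=40): L=217 R=17
Round 3 (k=43): L=17 R=59

Answer: 17 59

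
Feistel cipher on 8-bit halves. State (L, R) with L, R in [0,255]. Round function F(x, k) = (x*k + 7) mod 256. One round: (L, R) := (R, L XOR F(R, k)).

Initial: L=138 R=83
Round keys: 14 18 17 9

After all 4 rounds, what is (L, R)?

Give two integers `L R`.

Round 1 (k=14): L=83 R=27
Round 2 (k=18): L=27 R=190
Round 3 (k=17): L=190 R=190
Round 4 (k=9): L=190 R=11

Answer: 190 11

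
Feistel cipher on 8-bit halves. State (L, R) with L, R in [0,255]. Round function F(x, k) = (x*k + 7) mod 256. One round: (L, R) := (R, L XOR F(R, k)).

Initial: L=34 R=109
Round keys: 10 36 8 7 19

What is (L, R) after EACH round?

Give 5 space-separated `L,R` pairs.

Round 1 (k=10): L=109 R=107
Round 2 (k=36): L=107 R=126
Round 3 (k=8): L=126 R=156
Round 4 (k=7): L=156 R=53
Round 5 (k=19): L=53 R=106

Answer: 109,107 107,126 126,156 156,53 53,106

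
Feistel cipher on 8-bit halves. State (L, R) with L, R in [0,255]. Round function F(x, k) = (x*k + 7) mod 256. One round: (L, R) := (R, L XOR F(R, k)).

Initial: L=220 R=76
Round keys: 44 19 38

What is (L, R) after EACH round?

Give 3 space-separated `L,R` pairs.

Answer: 76,203 203,84 84,180

Derivation:
Round 1 (k=44): L=76 R=203
Round 2 (k=19): L=203 R=84
Round 3 (k=38): L=84 R=180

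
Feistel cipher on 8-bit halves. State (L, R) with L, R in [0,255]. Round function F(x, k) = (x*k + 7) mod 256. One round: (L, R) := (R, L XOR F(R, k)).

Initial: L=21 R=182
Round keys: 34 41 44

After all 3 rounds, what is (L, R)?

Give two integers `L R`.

Round 1 (k=34): L=182 R=38
Round 2 (k=41): L=38 R=171
Round 3 (k=44): L=171 R=77

Answer: 171 77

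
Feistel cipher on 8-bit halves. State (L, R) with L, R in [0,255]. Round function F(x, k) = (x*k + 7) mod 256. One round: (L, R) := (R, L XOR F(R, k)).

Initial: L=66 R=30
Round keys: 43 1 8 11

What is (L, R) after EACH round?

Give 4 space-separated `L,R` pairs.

Round 1 (k=43): L=30 R=83
Round 2 (k=1): L=83 R=68
Round 3 (k=8): L=68 R=116
Round 4 (k=11): L=116 R=71

Answer: 30,83 83,68 68,116 116,71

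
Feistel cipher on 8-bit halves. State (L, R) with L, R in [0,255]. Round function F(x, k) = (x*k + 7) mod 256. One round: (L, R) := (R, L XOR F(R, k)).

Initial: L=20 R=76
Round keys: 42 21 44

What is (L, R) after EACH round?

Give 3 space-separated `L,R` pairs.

Answer: 76,107 107,130 130,52

Derivation:
Round 1 (k=42): L=76 R=107
Round 2 (k=21): L=107 R=130
Round 3 (k=44): L=130 R=52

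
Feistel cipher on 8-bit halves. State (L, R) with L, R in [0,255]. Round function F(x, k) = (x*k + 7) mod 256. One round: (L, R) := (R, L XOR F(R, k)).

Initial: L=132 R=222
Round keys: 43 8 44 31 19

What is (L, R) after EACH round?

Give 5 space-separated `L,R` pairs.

Round 1 (k=43): L=222 R=213
Round 2 (k=8): L=213 R=113
Round 3 (k=44): L=113 R=166
Round 4 (k=31): L=166 R=80
Round 5 (k=19): L=80 R=81

Answer: 222,213 213,113 113,166 166,80 80,81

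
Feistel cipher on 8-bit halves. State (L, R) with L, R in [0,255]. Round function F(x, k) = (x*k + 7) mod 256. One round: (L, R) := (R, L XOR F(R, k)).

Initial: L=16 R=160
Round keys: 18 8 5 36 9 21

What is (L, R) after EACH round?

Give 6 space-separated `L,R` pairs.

Round 1 (k=18): L=160 R=87
Round 2 (k=8): L=87 R=31
Round 3 (k=5): L=31 R=245
Round 4 (k=36): L=245 R=100
Round 5 (k=9): L=100 R=126
Round 6 (k=21): L=126 R=57

Answer: 160,87 87,31 31,245 245,100 100,126 126,57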